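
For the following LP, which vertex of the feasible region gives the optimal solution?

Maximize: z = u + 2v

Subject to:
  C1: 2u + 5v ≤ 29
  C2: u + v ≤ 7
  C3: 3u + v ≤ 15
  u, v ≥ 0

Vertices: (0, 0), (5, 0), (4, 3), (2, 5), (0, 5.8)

Evaluate the objective at each vertex of the feasible region:
  z(0, 0) = 0
  z(5, 0) = 5
  z(4, 3) = 10
  z(2, 5) = 12  ←
  z(0, 5.8) = 11.6
The maximum is at u = 2, v = 5.

(2, 5)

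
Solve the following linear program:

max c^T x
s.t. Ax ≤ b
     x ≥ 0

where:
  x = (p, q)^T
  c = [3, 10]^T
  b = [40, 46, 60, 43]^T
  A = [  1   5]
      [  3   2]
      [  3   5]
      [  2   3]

Evaluate the objective at each vertex of the feasible region:
  z(0, 0) = 0
  z(15.33, 0) = 46
  z(12.22, 4.667) = 83.33
  z(10, 6) = 90  ←
  z(0, 8) = 80
The maximum is at p = 10, q = 6.

p = 10, q = 6, z = 90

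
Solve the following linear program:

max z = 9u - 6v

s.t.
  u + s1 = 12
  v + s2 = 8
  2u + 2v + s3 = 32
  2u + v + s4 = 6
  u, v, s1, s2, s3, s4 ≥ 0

Evaluate the objective at each vertex of the feasible region:
  z(0, 0) = 0
  z(3, 0) = 27  ←
  z(0, 6) = -36
The maximum is at u = 3, v = 0.

u = 3, v = 0, z = 27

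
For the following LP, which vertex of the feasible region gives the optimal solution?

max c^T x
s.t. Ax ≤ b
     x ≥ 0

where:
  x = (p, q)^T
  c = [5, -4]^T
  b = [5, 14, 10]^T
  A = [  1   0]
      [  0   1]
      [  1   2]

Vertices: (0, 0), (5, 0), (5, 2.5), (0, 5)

Evaluate the objective at each vertex of the feasible region:
  z(0, 0) = 0
  z(5, 0) = 25  ←
  z(5, 2.5) = 15
  z(0, 5) = -20
The maximum is at p = 5, q = 0.

(5, 0)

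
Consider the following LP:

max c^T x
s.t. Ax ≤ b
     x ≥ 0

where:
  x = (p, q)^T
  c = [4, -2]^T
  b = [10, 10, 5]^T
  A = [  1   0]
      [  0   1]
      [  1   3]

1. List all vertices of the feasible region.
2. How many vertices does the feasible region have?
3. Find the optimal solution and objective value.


1. (0, 0), (5, 0), (0, 1.667)
2. 3
3. p = 5, q = 0, z = 20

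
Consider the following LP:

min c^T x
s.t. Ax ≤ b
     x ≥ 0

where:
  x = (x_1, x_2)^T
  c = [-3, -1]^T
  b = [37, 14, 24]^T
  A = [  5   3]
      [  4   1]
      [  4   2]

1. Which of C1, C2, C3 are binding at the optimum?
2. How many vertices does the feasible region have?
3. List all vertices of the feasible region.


1. C2, C3
2. 4
3. (0, 0), (3.5, 0), (1, 10), (0, 12)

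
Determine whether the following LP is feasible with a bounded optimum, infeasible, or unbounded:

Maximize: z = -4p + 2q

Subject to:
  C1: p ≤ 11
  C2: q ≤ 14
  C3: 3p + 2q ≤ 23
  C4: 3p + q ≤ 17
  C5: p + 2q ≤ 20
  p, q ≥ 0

Feasible with a bounded optimal solution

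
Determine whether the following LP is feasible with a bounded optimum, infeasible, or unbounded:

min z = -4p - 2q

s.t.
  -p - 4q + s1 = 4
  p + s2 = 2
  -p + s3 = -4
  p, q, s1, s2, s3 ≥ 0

Infeasible (no feasible solution exists)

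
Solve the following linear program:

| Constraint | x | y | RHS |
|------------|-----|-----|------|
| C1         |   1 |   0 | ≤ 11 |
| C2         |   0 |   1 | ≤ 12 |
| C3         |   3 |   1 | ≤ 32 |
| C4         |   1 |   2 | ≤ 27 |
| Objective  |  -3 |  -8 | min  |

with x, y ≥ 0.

Evaluate the objective at each vertex of the feasible region:
  z(0, 0) = 0
  z(10.67, 0) = -32
  z(7.4, 9.8) = -100.6
  z(3, 12) = -105  ←
  z(0, 12) = -96
The minimum is at x = 3, y = 12.

x = 3, y = 12, z = -105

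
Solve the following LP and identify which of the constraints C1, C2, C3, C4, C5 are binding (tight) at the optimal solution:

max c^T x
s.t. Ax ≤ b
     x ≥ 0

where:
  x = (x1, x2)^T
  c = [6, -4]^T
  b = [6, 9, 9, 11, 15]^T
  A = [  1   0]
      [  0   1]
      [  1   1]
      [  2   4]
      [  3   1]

At x1 = 5, x2 = 0, compute slack b - a·x for each constraint:
  C1: 6 − 5 = 1  (slack)
  C2: 9 − 0 = 9  (slack)
  C3: 9 − 5 = 4  (slack)
  C4: 11 − 10 = 1  (slack)
  C5: 15 − 15 = 0  (binding)

Optimal: x1 = 5, x2 = 0
Binding: C5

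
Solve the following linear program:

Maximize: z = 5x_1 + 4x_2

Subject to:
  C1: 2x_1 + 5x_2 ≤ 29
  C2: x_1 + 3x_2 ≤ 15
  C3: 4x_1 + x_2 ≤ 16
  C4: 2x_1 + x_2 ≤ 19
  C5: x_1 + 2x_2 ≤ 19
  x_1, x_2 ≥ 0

Evaluate the objective at each vertex of the feasible region:
  z(0, 0) = 0
  z(4, 0) = 20
  z(3, 4) = 31  ←
  z(0, 5) = 20
The maximum is at x_1 = 3, x_2 = 4.

x_1 = 3, x_2 = 4, z = 31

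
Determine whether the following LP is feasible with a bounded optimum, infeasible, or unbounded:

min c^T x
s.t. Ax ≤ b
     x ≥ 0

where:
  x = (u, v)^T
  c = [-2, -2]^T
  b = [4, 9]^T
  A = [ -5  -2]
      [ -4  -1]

Unbounded (objective can decrease without bound)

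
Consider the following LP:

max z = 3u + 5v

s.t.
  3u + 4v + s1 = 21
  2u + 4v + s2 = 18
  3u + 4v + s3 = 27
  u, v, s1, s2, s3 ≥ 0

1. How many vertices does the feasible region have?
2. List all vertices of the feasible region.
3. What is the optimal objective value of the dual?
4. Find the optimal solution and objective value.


1. 4
2. (0, 0), (7, 0), (3, 3), (0, 4.5)
3. 24
4. u = 3, v = 3, z = 24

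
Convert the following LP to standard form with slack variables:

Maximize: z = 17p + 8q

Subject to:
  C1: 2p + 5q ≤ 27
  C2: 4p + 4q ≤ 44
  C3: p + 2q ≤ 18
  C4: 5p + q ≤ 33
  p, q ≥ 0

max z = 17p + 8q

s.t.
  2p + 5q + s1 = 27
  4p + 4q + s2 = 44
  p + 2q + s3 = 18
  5p + q + s4 = 33
  p, q, s1, s2, s3, s4 ≥ 0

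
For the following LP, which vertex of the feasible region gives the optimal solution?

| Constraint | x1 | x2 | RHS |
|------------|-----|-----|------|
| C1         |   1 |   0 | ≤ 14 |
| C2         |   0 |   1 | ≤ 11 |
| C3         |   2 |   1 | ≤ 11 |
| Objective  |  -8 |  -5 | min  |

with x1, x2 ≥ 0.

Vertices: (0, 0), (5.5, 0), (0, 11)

Evaluate the objective at each vertex of the feasible region:
  z(0, 0) = 0
  z(5.5, 0) = -44
  z(0, 11) = -55  ←
The minimum is at x1 = 0, x2 = 11.

(0, 11)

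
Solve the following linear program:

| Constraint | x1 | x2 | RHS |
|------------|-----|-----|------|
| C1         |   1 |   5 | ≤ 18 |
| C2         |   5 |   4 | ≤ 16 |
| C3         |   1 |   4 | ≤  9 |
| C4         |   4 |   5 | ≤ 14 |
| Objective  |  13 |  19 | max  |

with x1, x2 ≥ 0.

Evaluate the objective at each vertex of the feasible region:
  z(0, 0) = 0
  z(3.2, 0) = 41.6
  z(2.667, 0.6667) = 47.33
  z(1, 2) = 51  ←
  z(0, 2.25) = 42.75
The maximum is at x1 = 1, x2 = 2.

x1 = 1, x2 = 2, z = 51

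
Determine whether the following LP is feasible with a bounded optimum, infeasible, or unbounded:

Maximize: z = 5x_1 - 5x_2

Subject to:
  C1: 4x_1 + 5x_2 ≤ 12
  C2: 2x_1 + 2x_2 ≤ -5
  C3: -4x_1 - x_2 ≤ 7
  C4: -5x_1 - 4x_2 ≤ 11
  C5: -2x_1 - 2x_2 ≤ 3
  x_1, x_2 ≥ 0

Infeasible (no feasible solution exists)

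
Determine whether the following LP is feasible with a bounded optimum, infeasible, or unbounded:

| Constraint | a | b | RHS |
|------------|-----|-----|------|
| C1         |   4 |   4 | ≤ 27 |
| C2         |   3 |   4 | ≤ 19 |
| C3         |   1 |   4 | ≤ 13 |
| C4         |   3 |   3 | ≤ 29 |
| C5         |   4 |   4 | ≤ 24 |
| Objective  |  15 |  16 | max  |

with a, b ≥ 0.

Feasible with a bounded optimal solution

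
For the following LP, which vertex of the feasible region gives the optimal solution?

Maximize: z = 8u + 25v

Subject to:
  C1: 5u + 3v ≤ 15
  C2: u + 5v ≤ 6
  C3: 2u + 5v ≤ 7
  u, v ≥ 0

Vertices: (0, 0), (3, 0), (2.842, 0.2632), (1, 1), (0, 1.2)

Evaluate the objective at each vertex of the feasible region:
  z(0, 0) = 0
  z(3, 0) = 24
  z(2.842, 0.2632) = 29.32
  z(1, 1) = 33  ←
  z(0, 1.2) = 30
The maximum is at u = 1, v = 1.

(1, 1)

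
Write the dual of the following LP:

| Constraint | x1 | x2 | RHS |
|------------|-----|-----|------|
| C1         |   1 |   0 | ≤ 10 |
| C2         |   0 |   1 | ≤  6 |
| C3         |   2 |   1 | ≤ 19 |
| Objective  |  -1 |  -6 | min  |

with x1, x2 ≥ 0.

Primal min cᵀx s.t. Ax ≤ b, x ≥ 0  →  Dual max −bᵀy s.t. Aᵀy ≥ −c, y ≥ 0.

Maximize: z = -10y1 - 6y2 - 19y3

Subject to:
  y1 + 2y3 ≥ 1
  y2 + y3 ≥ 6
  y1, y2, y3 ≥ 0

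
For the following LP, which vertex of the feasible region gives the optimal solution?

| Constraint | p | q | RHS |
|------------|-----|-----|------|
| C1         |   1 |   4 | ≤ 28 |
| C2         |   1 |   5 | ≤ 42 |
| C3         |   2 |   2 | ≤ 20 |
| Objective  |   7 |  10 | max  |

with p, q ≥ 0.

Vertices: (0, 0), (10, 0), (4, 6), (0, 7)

Evaluate the objective at each vertex of the feasible region:
  z(0, 0) = 0
  z(10, 0) = 70
  z(4, 6) = 88  ←
  z(0, 7) = 70
The maximum is at p = 4, q = 6.

(4, 6)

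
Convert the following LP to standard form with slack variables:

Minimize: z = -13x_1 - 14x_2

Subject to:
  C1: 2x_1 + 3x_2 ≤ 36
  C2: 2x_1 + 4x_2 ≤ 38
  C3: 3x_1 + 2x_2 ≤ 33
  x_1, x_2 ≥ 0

min z = -13x_1 - 14x_2

s.t.
  2x_1 + 3x_2 + s1 = 36
  2x_1 + 4x_2 + s2 = 38
  3x_1 + 2x_2 + s3 = 33
  x_1, x_2, s1, s2, s3 ≥ 0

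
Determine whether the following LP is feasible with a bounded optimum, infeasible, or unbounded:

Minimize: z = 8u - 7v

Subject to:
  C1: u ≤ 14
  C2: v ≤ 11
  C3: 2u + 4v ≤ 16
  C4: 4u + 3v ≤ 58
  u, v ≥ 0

Feasible with a bounded optimal solution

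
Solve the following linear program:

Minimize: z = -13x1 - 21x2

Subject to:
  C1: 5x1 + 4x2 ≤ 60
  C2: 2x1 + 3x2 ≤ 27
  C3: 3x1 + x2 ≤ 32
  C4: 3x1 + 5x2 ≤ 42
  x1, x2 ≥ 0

Evaluate the objective at each vertex of the feasible region:
  z(0, 0) = 0
  z(10.67, 0) = -138.7
  z(9.857, 2.429) = -179.1
  z(9, 3) = -180  ←
  z(0, 8.4) = -176.4
The minimum is at x1 = 9, x2 = 3.

x1 = 9, x2 = 3, z = -180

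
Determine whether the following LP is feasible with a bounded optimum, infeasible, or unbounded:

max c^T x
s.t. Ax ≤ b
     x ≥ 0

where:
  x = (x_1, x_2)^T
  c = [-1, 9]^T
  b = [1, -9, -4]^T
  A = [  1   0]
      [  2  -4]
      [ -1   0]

Infeasible (no feasible solution exists)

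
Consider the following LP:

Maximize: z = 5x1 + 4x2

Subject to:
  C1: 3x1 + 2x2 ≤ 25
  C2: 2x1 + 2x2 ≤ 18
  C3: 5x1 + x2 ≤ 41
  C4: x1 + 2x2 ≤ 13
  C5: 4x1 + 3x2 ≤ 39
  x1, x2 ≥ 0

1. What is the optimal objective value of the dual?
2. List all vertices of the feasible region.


1. 43
2. (0, 0), (8.2, 0), (8.143, 0.2857), (7, 2), (5, 4), (0, 6.5)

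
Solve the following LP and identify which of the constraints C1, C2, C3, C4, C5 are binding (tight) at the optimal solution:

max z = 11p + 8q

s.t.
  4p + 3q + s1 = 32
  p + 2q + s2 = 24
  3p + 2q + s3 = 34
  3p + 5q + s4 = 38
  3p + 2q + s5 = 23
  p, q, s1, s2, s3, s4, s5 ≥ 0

At p = 5, q = 4, compute slack b - a·x for each constraint:
  C1: 32 − 32 = 0  (binding)
  C2: 24 − 13 = 11  (slack)
  C3: 34 − 23 = 11  (slack)
  C4: 38 − 35 = 3  (slack)
  C5: 23 − 23 = 0  (binding)

Optimal: p = 5, q = 4
Binding: C1, C5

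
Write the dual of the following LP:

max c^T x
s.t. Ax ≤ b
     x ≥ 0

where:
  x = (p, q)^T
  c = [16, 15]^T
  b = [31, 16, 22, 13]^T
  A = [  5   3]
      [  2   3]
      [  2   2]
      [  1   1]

Primal max cᵀx s.t. Ax ≤ b, x ≥ 0  →  Dual min bᵀy s.t. Aᵀy ≥ c, y ≥ 0.

Minimize: z = 31y1 + 16y2 + 22y3 + 13y4

Subject to:
  5y1 + 2y2 + 2y3 + y4 ≥ 16
  3y1 + 3y2 + 2y3 + y4 ≥ 15
  y1, y2, y3, y4 ≥ 0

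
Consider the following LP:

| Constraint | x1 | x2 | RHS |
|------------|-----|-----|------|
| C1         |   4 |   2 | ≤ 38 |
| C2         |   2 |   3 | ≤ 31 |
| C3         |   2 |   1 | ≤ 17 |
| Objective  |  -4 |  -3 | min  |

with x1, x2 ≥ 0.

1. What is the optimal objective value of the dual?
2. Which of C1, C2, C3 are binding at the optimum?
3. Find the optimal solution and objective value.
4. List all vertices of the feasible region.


1. -41
2. C2, C3
3. x1 = 5, x2 = 7, z = -41
4. (0, 0), (8.5, 0), (5, 7), (0, 10.33)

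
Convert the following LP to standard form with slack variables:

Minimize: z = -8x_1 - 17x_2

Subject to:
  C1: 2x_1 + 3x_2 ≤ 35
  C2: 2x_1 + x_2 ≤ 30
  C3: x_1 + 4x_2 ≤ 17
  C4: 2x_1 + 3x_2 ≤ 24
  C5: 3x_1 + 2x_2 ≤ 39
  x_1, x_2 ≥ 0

min z = -8x_1 - 17x_2

s.t.
  2x_1 + 3x_2 + s1 = 35
  2x_1 + x_2 + s2 = 30
  x_1 + 4x_2 + s3 = 17
  2x_1 + 3x_2 + s4 = 24
  3x_1 + 2x_2 + s5 = 39
  x_1, x_2, s1, s2, s3, s4, s5 ≥ 0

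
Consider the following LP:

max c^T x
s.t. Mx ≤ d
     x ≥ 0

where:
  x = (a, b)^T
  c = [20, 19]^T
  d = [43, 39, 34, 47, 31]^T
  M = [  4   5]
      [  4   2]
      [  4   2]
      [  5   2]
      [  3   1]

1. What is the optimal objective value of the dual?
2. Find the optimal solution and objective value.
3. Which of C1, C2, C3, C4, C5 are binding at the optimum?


1. 197
2. a = 7, b = 3, z = 197
3. C1, C3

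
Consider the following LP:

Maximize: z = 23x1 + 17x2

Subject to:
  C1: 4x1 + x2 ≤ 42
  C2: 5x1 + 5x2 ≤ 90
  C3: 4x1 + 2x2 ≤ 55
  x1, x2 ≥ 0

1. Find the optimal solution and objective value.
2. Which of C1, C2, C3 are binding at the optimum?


1. x1 = 8, x2 = 10, z = 354
2. C1, C2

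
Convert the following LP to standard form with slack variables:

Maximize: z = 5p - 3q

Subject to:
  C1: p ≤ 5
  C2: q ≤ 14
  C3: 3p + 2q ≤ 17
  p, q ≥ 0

max z = 5p - 3q

s.t.
  p + s1 = 5
  q + s2 = 14
  3p + 2q + s3 = 17
  p, q, s1, s2, s3 ≥ 0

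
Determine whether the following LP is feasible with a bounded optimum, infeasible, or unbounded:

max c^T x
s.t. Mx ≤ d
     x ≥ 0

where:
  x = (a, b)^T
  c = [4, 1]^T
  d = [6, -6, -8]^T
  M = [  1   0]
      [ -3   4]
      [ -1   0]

Infeasible (no feasible solution exists)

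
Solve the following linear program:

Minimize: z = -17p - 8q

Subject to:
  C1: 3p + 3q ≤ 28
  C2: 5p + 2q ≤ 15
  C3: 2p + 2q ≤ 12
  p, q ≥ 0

Evaluate the objective at each vertex of the feasible region:
  z(0, 0) = 0
  z(3, 0) = -51
  z(1, 5) = -57  ←
  z(0, 6) = -48
The minimum is at p = 1, q = 5.

p = 1, q = 5, z = -57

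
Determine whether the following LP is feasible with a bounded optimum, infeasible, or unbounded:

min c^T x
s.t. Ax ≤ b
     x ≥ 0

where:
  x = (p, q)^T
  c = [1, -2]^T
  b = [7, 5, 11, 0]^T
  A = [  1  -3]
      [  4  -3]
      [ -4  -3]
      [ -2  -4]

Unbounded (objective can decrease without bound)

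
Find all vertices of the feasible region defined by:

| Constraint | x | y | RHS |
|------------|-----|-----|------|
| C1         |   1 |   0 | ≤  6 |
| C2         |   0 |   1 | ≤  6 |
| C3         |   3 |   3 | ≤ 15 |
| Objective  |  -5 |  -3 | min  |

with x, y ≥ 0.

(0, 0), (5, 0), (0, 5)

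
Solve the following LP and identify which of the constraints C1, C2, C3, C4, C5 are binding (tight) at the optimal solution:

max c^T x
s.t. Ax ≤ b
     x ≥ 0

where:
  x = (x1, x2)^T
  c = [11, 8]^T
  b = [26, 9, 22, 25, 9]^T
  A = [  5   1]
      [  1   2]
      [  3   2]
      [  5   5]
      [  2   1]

At x1 = 4, x2 = 1, compute slack b - a·x for each constraint:
  C1: 26 − 21 = 5  (slack)
  C2: 9 − 6 = 3  (slack)
  C3: 22 − 14 = 8  (slack)
  C4: 25 − 25 = 0  (binding)
  C5: 9 − 9 = 0  (binding)

Optimal: x1 = 4, x2 = 1
Binding: C4, C5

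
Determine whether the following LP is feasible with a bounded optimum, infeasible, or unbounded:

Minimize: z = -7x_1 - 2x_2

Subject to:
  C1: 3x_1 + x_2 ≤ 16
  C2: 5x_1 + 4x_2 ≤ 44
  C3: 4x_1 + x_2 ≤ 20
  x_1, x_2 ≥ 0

Feasible with a bounded optimal solution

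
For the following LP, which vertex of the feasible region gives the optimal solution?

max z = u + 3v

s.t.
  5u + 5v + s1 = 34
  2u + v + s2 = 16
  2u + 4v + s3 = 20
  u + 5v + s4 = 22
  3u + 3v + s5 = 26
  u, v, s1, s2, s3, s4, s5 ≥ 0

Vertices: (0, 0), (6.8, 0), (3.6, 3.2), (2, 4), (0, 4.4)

Evaluate the objective at each vertex of the feasible region:
  z(0, 0) = 0
  z(6.8, 0) = 6.8
  z(3.6, 3.2) = 13.2
  z(2, 4) = 14  ←
  z(0, 4.4) = 13.2
The maximum is at u = 2, v = 4.

(2, 4)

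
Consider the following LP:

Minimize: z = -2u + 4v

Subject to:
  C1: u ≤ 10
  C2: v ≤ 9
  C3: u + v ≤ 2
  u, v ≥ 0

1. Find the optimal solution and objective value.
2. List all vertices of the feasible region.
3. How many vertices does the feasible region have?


1. u = 2, v = 0, z = -4
2. (0, 0), (2, 0), (0, 2)
3. 3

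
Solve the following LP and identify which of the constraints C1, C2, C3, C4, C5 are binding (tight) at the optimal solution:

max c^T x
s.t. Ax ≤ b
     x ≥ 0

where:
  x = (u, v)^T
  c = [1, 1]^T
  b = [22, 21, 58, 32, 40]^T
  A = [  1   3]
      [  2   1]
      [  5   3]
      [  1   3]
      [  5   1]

At u = 7, v = 5, compute slack b - a·x for each constraint:
  C1: 22 − 22 = 0  (binding)
  C2: 21 − 19 = 2  (slack)
  C3: 58 − 50 = 8  (slack)
  C4: 32 − 22 = 10  (slack)
  C5: 40 − 40 = 0  (binding)

Optimal: u = 7, v = 5
Binding: C1, C5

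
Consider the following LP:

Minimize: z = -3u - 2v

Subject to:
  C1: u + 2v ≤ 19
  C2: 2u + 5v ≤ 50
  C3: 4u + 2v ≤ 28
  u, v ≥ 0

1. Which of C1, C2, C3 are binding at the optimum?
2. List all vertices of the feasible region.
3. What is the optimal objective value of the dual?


1. C1, C3
2. (0, 0), (7, 0), (3, 8), (0, 9.5)
3. -25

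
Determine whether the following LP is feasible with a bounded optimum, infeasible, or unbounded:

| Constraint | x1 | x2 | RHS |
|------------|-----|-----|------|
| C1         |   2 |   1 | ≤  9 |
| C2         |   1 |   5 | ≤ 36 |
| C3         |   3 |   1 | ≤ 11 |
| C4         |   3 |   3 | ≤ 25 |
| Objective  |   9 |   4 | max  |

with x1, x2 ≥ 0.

Feasible with a bounded optimal solution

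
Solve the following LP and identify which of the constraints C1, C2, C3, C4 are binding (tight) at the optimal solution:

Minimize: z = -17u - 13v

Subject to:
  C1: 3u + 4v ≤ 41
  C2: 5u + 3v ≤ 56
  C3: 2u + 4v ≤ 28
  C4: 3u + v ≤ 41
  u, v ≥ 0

At u = 10, v = 2, compute slack b - a·x for each constraint:
  C1: 41 − 38 = 3  (slack)
  C2: 56 − 56 = 0  (binding)
  C3: 28 − 28 = 0  (binding)
  C4: 41 − 32 = 9  (slack)

Optimal: u = 10, v = 2
Binding: C2, C3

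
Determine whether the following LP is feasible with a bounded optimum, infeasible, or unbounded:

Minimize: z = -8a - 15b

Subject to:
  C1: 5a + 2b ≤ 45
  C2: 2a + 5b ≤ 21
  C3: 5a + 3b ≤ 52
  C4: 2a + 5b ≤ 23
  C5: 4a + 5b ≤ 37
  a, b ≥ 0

Feasible with a bounded optimal solution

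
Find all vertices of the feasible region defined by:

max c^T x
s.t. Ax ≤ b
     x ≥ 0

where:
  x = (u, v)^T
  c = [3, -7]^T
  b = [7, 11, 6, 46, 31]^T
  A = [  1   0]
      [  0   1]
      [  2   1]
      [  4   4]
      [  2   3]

(0, 0), (3, 0), (0, 6)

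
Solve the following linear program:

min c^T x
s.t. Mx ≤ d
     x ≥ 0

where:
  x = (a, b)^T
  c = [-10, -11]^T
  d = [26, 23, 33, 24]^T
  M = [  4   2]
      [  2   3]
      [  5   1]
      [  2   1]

Evaluate the objective at each vertex of the feasible region:
  z(0, 0) = 0
  z(6.5, 0) = -65
  z(4, 5) = -95  ←
  z(0, 7.667) = -84.33
The minimum is at a = 4, b = 5.

a = 4, b = 5, z = -95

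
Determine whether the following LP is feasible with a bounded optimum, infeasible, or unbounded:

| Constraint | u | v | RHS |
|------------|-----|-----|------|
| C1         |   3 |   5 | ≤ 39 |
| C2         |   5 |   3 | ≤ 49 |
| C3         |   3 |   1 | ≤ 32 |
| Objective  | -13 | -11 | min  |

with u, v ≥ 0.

Feasible with a bounded optimal solution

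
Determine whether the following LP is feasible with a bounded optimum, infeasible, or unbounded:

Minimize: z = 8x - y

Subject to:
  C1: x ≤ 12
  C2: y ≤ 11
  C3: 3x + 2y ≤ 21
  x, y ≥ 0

Feasible with a bounded optimal solution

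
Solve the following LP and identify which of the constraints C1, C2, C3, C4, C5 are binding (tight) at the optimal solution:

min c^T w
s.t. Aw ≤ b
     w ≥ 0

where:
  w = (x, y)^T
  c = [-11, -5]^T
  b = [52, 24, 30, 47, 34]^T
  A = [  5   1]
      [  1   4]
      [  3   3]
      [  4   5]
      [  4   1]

At x = 8, y = 2, compute slack b - a·x for each constraint:
  C1: 52 − 42 = 10  (slack)
  C2: 24 − 16 = 8  (slack)
  C3: 30 − 30 = 0  (binding)
  C4: 47 − 42 = 5  (slack)
  C5: 34 − 34 = 0  (binding)

Optimal: x = 8, y = 2
Binding: C3, C5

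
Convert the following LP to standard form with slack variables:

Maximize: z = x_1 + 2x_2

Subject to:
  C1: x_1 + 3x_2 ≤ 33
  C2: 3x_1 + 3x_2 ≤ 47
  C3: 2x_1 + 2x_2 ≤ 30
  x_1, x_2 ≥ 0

max z = x_1 + 2x_2

s.t.
  x_1 + 3x_2 + s1 = 33
  3x_1 + 3x_2 + s2 = 47
  2x_1 + 2x_2 + s3 = 30
  x_1, x_2, s1, s2, s3 ≥ 0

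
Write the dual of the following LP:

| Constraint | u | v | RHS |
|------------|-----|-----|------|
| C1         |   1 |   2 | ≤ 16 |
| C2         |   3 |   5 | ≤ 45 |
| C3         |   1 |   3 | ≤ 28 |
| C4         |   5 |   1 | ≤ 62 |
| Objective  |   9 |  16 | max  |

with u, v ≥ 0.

Primal max cᵀx s.t. Ax ≤ b, x ≥ 0  →  Dual min bᵀy s.t. Aᵀy ≥ c, y ≥ 0.

Minimize: z = 16y1 + 45y2 + 28y3 + 62y4

Subject to:
  y1 + 3y2 + y3 + 5y4 ≥ 9
  2y1 + 5y2 + 3y3 + y4 ≥ 16
  y1, y2, y3, y4 ≥ 0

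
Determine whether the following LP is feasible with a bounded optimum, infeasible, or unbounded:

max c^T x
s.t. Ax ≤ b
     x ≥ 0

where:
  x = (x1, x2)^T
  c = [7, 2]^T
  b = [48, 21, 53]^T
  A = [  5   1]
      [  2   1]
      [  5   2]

Feasible with a bounded optimal solution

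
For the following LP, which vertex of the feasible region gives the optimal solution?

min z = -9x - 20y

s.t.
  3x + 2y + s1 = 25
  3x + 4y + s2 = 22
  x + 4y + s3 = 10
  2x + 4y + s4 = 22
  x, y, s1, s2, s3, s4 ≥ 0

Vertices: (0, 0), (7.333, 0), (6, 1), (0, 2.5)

Evaluate the objective at each vertex of the feasible region:
  z(0, 0) = 0
  z(7.333, 0) = -66
  z(6, 1) = -74  ←
  z(0, 2.5) = -50
The minimum is at x = 6, y = 1.

(6, 1)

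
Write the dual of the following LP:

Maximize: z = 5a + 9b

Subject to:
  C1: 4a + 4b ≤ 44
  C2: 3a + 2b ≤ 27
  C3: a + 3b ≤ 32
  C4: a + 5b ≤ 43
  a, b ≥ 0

Primal max cᵀx s.t. Ax ≤ b, x ≥ 0  →  Dual min bᵀy s.t. Aᵀy ≥ c, y ≥ 0.

Minimize: z = 44y1 + 27y2 + 32y3 + 43y4

Subject to:
  4y1 + 3y2 + y3 + y4 ≥ 5
  4y1 + 2y2 + 3y3 + 5y4 ≥ 9
  y1, y2, y3, y4 ≥ 0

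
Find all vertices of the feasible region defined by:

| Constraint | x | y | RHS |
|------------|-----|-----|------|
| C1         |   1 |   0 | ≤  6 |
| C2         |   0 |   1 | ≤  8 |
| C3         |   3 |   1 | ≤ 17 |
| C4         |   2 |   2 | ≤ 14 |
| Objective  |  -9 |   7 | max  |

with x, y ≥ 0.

(0, 0), (5.667, 0), (5, 2), (0, 7)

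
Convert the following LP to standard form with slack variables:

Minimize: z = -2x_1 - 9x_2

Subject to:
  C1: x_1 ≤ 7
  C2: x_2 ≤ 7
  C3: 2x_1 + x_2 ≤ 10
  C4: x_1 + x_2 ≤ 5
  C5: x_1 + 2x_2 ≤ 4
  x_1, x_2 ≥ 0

min z = -2x_1 - 9x_2

s.t.
  x_1 + s1 = 7
  x_2 + s2 = 7
  2x_1 + x_2 + s3 = 10
  x_1 + x_2 + s4 = 5
  x_1 + 2x_2 + s5 = 4
  x_1, x_2, s1, s2, s3, s4, s5 ≥ 0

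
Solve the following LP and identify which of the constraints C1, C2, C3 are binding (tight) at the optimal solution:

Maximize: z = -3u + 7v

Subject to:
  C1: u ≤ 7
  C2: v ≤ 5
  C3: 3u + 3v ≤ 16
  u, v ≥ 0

At u = 0, v = 5, compute slack b - a·x for each constraint:
  C1: 7 − 0 = 7  (slack)
  C2: 5 − 5 = 0  (binding)
  C3: 16 − 15 = 1  (slack)

Optimal: u = 0, v = 5
Binding: C2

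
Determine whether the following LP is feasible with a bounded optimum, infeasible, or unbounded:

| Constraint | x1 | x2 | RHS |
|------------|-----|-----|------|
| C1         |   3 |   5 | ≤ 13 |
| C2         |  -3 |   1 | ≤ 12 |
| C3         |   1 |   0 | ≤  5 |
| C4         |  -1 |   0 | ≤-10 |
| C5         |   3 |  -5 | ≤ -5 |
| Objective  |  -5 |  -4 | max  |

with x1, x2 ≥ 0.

Infeasible (no feasible solution exists)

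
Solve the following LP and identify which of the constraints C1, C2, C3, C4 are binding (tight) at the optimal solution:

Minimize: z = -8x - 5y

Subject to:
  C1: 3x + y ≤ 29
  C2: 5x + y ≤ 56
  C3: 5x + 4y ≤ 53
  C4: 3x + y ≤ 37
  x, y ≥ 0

At x = 9, y = 2, compute slack b - a·x for each constraint:
  C1: 29 − 29 = 0  (binding)
  C2: 56 − 47 = 9  (slack)
  C3: 53 − 53 = 0  (binding)
  C4: 37 − 29 = 8  (slack)

Optimal: x = 9, y = 2
Binding: C1, C3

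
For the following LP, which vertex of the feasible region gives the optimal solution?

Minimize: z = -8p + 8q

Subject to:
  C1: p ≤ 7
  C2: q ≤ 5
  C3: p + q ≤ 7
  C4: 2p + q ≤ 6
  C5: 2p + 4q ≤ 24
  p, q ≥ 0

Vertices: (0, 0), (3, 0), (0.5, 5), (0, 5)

Evaluate the objective at each vertex of the feasible region:
  z(0, 0) = 0
  z(3, 0) = -24  ←
  z(0.5, 5) = 36
  z(0, 5) = 40
The minimum is at p = 3, q = 0.

(3, 0)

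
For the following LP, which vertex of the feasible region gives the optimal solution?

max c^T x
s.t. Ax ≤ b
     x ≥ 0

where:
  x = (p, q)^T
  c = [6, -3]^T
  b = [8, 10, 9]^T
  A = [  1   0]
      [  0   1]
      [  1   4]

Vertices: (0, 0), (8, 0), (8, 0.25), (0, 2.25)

Evaluate the objective at each vertex of the feasible region:
  z(0, 0) = 0
  z(8, 0) = 48  ←
  z(8, 0.25) = 47.25
  z(0, 2.25) = -6.75
The maximum is at p = 8, q = 0.

(8, 0)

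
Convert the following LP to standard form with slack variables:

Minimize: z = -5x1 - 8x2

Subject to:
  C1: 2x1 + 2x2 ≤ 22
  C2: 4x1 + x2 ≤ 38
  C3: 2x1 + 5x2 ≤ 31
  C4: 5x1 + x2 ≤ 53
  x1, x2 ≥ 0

min z = -5x1 - 8x2

s.t.
  2x1 + 2x2 + s1 = 22
  4x1 + x2 + s2 = 38
  2x1 + 5x2 + s3 = 31
  5x1 + x2 + s4 = 53
  x1, x2, s1, s2, s3, s4 ≥ 0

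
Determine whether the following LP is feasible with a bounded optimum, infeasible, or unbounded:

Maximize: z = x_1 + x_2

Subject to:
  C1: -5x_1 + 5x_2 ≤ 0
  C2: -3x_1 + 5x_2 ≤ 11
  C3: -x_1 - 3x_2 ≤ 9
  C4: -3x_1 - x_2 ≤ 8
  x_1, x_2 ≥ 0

Unbounded (objective can increase without bound)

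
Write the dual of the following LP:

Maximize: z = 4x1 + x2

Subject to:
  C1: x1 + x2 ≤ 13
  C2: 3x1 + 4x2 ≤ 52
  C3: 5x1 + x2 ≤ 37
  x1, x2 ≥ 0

Primal max cᵀx s.t. Ax ≤ b, x ≥ 0  →  Dual min bᵀy s.t. Aᵀy ≥ c, y ≥ 0.

Minimize: z = 13y1 + 52y2 + 37y3

Subject to:
  y1 + 3y2 + 5y3 ≥ 4
  y1 + 4y2 + y3 ≥ 1
  y1, y2, y3 ≥ 0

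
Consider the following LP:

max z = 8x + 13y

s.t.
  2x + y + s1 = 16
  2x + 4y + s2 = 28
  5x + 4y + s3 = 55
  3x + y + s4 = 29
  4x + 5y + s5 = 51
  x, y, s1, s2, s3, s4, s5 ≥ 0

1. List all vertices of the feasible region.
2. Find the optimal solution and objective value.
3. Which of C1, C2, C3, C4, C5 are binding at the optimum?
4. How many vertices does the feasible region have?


1. (0, 0), (8, 0), (6, 4), (0, 7)
2. x = 6, y = 4, z = 100
3. C1, C2
4. 4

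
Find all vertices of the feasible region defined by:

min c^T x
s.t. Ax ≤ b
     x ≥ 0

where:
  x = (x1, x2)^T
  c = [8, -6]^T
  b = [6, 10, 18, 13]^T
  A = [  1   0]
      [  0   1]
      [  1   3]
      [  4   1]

(0, 0), (3.25, 0), (1.909, 5.364), (0, 6)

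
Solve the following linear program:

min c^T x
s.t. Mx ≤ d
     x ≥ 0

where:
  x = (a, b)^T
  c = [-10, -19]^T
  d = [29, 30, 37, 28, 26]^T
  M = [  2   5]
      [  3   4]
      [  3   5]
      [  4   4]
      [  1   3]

Evaluate the objective at each vertex of the feasible region:
  z(0, 0) = 0
  z(7, 0) = -70
  z(2, 5) = -115  ←
  z(0, 5.8) = -110.2
The minimum is at a = 2, b = 5.

a = 2, b = 5, z = -115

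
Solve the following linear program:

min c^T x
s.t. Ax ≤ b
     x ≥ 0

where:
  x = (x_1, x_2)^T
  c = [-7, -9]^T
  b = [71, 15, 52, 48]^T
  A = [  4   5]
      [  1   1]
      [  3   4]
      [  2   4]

Evaluate the objective at each vertex of the feasible region:
  z(0, 0) = 0
  z(15, 0) = -105
  z(8, 7) = -119  ←
  z(4, 10) = -118
  z(0, 12) = -108
The minimum is at x_1 = 8, x_2 = 7.

x_1 = 8, x_2 = 7, z = -119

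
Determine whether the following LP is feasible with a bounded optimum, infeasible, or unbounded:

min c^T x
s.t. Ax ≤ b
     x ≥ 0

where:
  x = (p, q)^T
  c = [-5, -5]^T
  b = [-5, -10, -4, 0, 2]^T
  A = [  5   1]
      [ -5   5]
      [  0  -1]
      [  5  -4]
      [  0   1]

Infeasible (no feasible solution exists)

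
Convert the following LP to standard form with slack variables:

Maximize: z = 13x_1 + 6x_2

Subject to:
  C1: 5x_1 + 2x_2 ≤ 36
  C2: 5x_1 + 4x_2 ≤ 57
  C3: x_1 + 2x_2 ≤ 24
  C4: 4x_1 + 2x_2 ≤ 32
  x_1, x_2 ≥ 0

max z = 13x_1 + 6x_2

s.t.
  5x_1 + 2x_2 + s1 = 36
  5x_1 + 4x_2 + s2 = 57
  x_1 + 2x_2 + s3 = 24
  4x_1 + 2x_2 + s4 = 32
  x_1, x_2, s1, s2, s3, s4 ≥ 0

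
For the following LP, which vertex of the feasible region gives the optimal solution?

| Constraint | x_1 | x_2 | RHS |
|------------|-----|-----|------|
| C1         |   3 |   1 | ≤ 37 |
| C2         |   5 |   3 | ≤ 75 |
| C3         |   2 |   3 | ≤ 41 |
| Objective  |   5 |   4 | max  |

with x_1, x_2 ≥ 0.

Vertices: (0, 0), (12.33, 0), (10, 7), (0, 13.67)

Evaluate the objective at each vertex of the feasible region:
  z(0, 0) = 0
  z(12.33, 0) = 61.67
  z(10, 7) = 78  ←
  z(0, 13.67) = 54.67
The maximum is at x_1 = 10, x_2 = 7.

(10, 7)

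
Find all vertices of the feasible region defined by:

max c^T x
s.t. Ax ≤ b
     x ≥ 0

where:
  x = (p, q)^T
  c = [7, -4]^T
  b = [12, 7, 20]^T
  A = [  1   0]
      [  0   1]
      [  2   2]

(0, 0), (10, 0), (3, 7), (0, 7)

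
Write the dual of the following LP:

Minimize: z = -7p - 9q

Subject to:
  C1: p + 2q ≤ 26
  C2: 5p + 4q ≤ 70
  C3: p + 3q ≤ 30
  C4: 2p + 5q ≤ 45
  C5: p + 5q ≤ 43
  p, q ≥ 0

Primal min cᵀx s.t. Ax ≤ b, x ≥ 0  →  Dual max −bᵀy s.t. Aᵀy ≥ −c, y ≥ 0.

Maximize: z = -26y1 - 70y2 - 30y3 - 45y4 - 43y5

Subject to:
  y1 + 5y2 + y3 + 2y4 + y5 ≥ 7
  2y1 + 4y2 + 3y3 + 5y4 + 5y5 ≥ 9
  y1, y2, y3, y4, y5 ≥ 0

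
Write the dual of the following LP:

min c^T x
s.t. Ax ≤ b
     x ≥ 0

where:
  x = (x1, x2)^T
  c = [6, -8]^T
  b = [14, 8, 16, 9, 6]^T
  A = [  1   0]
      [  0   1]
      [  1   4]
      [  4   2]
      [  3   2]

Primal min cᵀx s.t. Ax ≤ b, x ≥ 0  →  Dual max −bᵀy s.t. Aᵀy ≥ −c, y ≥ 0.

Maximize: z = -14y1 - 8y2 - 16y3 - 9y4 - 6y5

Subject to:
  y1 + y3 + 4y4 + 3y5 ≥ -6
  y2 + 4y3 + 2y4 + 2y5 ≥ 8
  y1, y2, y3, y4, y5 ≥ 0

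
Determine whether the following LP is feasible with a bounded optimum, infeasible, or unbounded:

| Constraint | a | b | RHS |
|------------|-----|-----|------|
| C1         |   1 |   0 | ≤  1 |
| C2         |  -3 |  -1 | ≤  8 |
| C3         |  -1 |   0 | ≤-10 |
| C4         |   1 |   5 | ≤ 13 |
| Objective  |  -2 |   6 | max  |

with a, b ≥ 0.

Infeasible (no feasible solution exists)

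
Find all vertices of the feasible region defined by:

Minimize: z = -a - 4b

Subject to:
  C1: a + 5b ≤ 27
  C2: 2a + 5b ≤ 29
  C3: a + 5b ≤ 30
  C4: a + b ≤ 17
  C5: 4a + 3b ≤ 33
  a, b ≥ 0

(0, 0), (8.25, 0), (5.571, 3.571), (2, 5), (0, 5.4)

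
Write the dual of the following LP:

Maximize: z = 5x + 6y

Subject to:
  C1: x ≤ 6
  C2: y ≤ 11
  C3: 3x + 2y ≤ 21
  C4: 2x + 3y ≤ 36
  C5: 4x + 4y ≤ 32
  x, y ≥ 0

Primal max cᵀx s.t. Ax ≤ b, x ≥ 0  →  Dual min bᵀy s.t. Aᵀy ≥ c, y ≥ 0.

Minimize: z = 6y1 + 11y2 + 21y3 + 36y4 + 32y5

Subject to:
  y1 + 3y3 + 2y4 + 4y5 ≥ 5
  y2 + 2y3 + 3y4 + 4y5 ≥ 6
  y1, y2, y3, y4, y5 ≥ 0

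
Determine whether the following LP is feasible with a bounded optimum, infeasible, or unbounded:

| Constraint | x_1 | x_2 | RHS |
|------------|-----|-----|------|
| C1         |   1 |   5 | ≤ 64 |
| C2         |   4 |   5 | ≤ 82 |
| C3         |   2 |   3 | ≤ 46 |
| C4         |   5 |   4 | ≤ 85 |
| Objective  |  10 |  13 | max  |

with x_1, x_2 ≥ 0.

Feasible with a bounded optimal solution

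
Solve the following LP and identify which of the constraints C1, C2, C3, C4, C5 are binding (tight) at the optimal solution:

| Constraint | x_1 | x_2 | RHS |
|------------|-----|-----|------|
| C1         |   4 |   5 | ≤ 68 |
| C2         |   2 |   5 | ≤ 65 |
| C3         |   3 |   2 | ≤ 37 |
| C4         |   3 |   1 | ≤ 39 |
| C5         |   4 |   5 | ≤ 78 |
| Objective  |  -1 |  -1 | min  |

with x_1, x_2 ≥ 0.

At x_1 = 7, x_2 = 8, compute slack b - a·x for each constraint:
  C1: 68 − 68 = 0  (binding)
  C2: 65 − 54 = 11  (slack)
  C3: 37 − 37 = 0  (binding)
  C4: 39 − 29 = 10  (slack)
  C5: 78 − 68 = 10  (slack)

Optimal: x_1 = 7, x_2 = 8
Binding: C1, C3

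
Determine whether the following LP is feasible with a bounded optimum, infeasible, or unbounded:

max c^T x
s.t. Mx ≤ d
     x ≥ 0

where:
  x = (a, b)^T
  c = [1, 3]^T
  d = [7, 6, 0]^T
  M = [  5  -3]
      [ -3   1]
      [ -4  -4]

Unbounded (objective can increase without bound)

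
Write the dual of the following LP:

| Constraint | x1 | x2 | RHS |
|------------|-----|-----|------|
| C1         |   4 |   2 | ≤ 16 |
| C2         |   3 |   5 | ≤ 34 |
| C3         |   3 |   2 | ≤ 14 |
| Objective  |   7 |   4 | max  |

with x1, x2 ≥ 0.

Primal max cᵀx s.t. Ax ≤ b, x ≥ 0  →  Dual min bᵀy s.t. Aᵀy ≥ c, y ≥ 0.

Minimize: z = 16y1 + 34y2 + 14y3

Subject to:
  4y1 + 3y2 + 3y3 ≥ 7
  2y1 + 5y2 + 2y3 ≥ 4
  y1, y2, y3 ≥ 0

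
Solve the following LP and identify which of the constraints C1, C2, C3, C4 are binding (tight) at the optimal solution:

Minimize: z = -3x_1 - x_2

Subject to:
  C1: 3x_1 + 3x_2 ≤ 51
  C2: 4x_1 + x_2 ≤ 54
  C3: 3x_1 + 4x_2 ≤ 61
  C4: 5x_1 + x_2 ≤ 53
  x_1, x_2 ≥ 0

At x_1 = 9, x_2 = 8, compute slack b - a·x for each constraint:
  C1: 51 − 51 = 0  (binding)
  C2: 54 − 44 = 10  (slack)
  C3: 61 − 59 = 2  (slack)
  C4: 53 − 53 = 0  (binding)

Optimal: x_1 = 9, x_2 = 8
Binding: C1, C4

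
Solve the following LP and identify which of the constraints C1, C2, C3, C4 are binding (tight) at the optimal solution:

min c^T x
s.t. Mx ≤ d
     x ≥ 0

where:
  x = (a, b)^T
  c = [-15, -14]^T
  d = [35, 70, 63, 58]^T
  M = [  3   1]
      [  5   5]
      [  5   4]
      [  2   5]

At a = 7, b = 7, compute slack b - a·x for each constraint:
  C1: 35 − 28 = 7  (slack)
  C2: 70 − 70 = 0  (binding)
  C3: 63 − 63 = 0  (binding)
  C4: 58 − 49 = 9  (slack)

Optimal: a = 7, b = 7
Binding: C2, C3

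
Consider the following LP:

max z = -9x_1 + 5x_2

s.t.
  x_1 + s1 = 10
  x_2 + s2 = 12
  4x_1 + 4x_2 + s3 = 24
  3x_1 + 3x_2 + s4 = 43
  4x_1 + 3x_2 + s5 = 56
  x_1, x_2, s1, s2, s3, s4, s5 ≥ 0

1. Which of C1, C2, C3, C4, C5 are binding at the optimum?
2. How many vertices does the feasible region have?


1. C3
2. 3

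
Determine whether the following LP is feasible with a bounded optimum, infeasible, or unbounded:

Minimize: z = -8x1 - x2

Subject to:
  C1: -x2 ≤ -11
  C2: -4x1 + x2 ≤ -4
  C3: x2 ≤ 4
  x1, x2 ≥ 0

Infeasible (no feasible solution exists)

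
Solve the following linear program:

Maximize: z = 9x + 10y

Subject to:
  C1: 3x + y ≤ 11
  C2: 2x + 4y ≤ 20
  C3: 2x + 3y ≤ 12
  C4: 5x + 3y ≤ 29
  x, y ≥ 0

Evaluate the objective at each vertex of the feasible region:
  z(0, 0) = 0
  z(3.667, 0) = 33
  z(3, 2) = 47  ←
  z(0, 4) = 40
The maximum is at x = 3, y = 2.

x = 3, y = 2, z = 47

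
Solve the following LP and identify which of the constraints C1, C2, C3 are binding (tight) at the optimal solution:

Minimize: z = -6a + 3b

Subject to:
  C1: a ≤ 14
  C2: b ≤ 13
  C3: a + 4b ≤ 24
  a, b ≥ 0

At a = 14, b = 0, compute slack b - a·x for each constraint:
  C1: 14 − 14 = 0  (binding)
  C2: 13 − 0 = 13  (slack)
  C3: 24 − 14 = 10  (slack)

Optimal: a = 14, b = 0
Binding: C1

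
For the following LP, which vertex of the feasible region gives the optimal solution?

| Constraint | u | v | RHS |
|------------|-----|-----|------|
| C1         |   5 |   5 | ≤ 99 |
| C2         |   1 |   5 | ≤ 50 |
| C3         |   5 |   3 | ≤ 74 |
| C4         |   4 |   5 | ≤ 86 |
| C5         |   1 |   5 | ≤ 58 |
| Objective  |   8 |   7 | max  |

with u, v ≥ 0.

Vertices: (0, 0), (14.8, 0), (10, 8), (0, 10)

Evaluate the objective at each vertex of the feasible region:
  z(0, 0) = 0
  z(14.8, 0) = 118.4
  z(10, 8) = 136  ←
  z(0, 10) = 70
The maximum is at u = 10, v = 8.

(10, 8)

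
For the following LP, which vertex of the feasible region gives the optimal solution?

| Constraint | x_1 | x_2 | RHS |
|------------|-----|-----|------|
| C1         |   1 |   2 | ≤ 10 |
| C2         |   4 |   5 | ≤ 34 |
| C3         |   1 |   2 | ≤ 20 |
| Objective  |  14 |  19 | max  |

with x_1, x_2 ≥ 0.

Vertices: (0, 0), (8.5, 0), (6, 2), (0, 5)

Evaluate the objective at each vertex of the feasible region:
  z(0, 0) = 0
  z(8.5, 0) = 119
  z(6, 2) = 122  ←
  z(0, 5) = 95
The maximum is at x_1 = 6, x_2 = 2.

(6, 2)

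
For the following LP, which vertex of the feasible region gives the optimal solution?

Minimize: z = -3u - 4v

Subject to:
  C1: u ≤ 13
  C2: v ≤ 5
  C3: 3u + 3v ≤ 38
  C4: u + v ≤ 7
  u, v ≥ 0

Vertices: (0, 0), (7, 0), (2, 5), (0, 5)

Evaluate the objective at each vertex of the feasible region:
  z(0, 0) = 0
  z(7, 0) = -21
  z(2, 5) = -26  ←
  z(0, 5) = -20
The minimum is at u = 2, v = 5.

(2, 5)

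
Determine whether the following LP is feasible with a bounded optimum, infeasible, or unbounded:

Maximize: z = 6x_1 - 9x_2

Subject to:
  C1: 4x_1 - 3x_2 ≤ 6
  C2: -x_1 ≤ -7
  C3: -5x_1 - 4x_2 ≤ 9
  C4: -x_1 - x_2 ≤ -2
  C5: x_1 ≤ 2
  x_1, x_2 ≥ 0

Infeasible (no feasible solution exists)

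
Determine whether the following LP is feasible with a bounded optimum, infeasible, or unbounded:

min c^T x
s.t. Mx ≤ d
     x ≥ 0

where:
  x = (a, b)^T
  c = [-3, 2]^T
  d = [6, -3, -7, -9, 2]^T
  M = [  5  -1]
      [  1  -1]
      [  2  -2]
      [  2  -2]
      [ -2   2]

Infeasible (no feasible solution exists)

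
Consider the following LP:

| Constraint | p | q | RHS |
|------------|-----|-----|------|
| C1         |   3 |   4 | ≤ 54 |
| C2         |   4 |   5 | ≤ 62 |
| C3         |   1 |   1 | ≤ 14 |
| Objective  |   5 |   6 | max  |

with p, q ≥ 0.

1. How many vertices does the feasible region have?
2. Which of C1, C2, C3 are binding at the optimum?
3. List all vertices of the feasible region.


1. 4
2. C2, C3
3. (0, 0), (14, 0), (8, 6), (0, 12.4)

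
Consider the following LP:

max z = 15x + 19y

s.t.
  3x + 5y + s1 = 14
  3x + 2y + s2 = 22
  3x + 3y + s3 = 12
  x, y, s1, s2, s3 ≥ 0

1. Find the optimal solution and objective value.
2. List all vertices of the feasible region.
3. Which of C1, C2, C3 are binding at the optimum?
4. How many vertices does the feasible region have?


1. x = 3, y = 1, z = 64
2. (0, 0), (4, 0), (3, 1), (0, 2.8)
3. C1, C3
4. 4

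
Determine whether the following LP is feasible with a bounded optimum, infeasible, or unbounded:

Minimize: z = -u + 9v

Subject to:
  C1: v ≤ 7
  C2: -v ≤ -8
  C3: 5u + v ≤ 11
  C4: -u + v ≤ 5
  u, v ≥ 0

Infeasible (no feasible solution exists)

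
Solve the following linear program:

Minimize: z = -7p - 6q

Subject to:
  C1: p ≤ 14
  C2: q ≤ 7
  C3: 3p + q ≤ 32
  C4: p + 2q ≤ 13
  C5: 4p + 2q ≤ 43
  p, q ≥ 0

Evaluate the objective at each vertex of the feasible region:
  z(0, 0) = 0
  z(10.67, 0) = -74.67
  z(10.5, 0.5) = -76.5
  z(10, 1.5) = -79  ←
  z(0, 6.5) = -39
The minimum is at p = 10, q = 1.5.

p = 10, q = 1.5, z = -79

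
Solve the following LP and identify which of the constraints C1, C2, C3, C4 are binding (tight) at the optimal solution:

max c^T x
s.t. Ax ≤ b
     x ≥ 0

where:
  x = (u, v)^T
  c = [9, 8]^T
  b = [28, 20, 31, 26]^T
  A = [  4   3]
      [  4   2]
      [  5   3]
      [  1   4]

At u = 2, v = 6, compute slack b - a·x for each constraint:
  C1: 28 − 26 = 2  (slack)
  C2: 20 − 20 = 0  (binding)
  C3: 31 − 28 = 3  (slack)
  C4: 26 − 26 = 0  (binding)

Optimal: u = 2, v = 6
Binding: C2, C4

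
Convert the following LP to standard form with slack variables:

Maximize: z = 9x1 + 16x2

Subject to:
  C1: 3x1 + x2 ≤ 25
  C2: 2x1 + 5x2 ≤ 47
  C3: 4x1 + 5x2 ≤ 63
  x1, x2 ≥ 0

max z = 9x1 + 16x2

s.t.
  3x1 + x2 + s1 = 25
  2x1 + 5x2 + s2 = 47
  4x1 + 5x2 + s3 = 63
  x1, x2, s1, s2, s3 ≥ 0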